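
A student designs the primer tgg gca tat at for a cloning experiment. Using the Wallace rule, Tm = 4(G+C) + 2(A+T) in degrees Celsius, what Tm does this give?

30°C

Scanning the sequence gives G=3, C=1, A=3, T=4.
So N_AT = 7 and N_GC = 4.
Tm = 4·4 + 2·7 = 16 + 14 = 30°C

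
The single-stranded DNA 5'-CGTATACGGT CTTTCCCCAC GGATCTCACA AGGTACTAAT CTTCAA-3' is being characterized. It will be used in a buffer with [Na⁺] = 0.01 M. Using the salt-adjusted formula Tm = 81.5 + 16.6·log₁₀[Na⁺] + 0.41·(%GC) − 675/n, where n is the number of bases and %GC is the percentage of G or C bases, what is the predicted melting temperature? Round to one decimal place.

52.3°C

Length n = 46. Counting bases: C=14, T=13, G=7, A=12
G+C = 21, so %GC = 21/46 × 100 = 45.652%
Salt term: 16.6 × (-2) = -33.2
GC term: 0.41 × 45.652 = 18.717; length term: −675/46 = −14.674
Tm = 81.5 + (-33.2) + 18.717 − 14.674 = 52.343 → 52.3°C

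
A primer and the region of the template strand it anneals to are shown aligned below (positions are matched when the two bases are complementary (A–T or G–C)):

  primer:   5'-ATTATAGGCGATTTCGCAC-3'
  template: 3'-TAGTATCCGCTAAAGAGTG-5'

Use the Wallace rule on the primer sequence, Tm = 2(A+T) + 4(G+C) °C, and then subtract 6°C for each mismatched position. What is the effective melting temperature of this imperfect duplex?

Primer base counts: A=5, T=6, G=4, C=4 → A+T=11, G+C=8
Perfect-match Tm = 2(11) + 4(8) = 22 + 32 = 54°C
Mismatches (positions where the bases are not complementary): 2 (at positions 3, 16)
Effective Tm = 54 − 2×6 = 54 − 12 = 42°C

42°C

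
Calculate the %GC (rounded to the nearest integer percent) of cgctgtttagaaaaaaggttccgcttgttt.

Counting bases: C=5, A=7, G=7, T=11
G+C = 7 + 5 = 12 out of 30 bases
%GC = 12/30 × 100 = 40% ≈ 40%

40%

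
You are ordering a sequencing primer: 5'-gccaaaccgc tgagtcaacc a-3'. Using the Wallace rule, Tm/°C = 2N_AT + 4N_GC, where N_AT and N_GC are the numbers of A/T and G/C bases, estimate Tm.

G=4, A=7, C=8, T=2
So N_AT = 9 and N_GC = 12.
Tm = 2(9) + 4(12) = 18 + 48 = 66°C

66°C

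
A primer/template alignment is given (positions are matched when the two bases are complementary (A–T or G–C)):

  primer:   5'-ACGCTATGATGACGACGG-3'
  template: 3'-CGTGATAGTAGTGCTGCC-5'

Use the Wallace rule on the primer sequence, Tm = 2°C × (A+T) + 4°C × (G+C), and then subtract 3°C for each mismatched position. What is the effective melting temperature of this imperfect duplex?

44°C

Primer base counts: A=5, T=3, G=6, C=4 → A+T=8, G+C=10
Perfect-match Tm = 2(8) + 4(10) = 16 + 40 = 56°C
Mismatches (positions where the bases are not complementary): 4 (at positions 1, 3, 8, 11)
Effective Tm = 56 − 4×3 = 56 − 12 = 44°C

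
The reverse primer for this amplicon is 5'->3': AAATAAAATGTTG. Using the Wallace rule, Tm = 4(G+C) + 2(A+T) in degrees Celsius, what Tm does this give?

G=2, T=4, A=7, C=0
A+T = 11, G+C = 2
Tm = 4·2 + 2·11 = 8 + 22 = 30°C

30°C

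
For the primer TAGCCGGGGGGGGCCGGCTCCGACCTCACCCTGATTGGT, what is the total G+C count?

Counting bases: A=4, G=15, T=7, C=13
Total G or C: 15 + 13 = 28

28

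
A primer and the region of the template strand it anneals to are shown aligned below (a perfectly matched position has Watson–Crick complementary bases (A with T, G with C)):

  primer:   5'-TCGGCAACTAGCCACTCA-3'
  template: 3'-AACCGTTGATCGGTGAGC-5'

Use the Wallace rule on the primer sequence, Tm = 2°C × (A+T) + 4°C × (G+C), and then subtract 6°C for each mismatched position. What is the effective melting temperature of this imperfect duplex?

44°C

Primer base counts: A=5, T=3, G=3, C=7 → A+T=8, G+C=10
Perfect-match Tm = 2(8) + 4(10) = 16 + 40 = 56°C
Mismatches (positions where the bases are not complementary): 2 (at positions 2, 18)
Effective Tm = 56 − 2×6 = 56 − 12 = 44°C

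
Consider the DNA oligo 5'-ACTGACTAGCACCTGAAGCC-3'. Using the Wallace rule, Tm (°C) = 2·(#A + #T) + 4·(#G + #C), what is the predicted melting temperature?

Counting bases: T=3, G=4, C=7, A=6
A+T = 9, G+C = 11
Tm = 2×9 + 4×11 = 62°C

62°C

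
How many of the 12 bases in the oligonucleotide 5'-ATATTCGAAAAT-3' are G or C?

A=6, G=1, C=1, T=4
Total G or C: 1 + 1 = 2

2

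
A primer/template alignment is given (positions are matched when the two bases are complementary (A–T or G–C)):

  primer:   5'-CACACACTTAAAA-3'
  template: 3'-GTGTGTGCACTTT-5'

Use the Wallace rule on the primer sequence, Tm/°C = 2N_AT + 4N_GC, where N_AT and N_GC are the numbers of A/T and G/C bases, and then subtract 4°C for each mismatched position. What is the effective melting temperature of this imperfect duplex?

26°C

Primer base counts: A=7, T=2, G=0, C=4 → A+T=9, G+C=4
Perfect-match Tm = 2(9) + 4(4) = 18 + 16 = 34°C
Mismatches (positions where the bases are not complementary): 2 (at positions 8, 10)
Effective Tm = 34 − 2×4 = 34 − 8 = 26°C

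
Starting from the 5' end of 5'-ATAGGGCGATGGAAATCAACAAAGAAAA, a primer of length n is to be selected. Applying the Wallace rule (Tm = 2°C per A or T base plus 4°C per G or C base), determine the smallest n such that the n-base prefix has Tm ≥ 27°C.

n = 9

First 8 bases: ATAGGGCG → Tm = 26°C (< 27°C)
First 9 bases: ATAGGGCGA → Tm = 28°C (≥ 27°C)
Since every base adds ≥2°C, Tm only increases with n, so the threshold is first crossed at n = 9.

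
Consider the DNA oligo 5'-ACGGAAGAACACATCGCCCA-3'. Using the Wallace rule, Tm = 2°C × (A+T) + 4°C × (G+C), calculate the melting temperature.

Counting bases: G=4, T=1, C=7, A=8
AT pairs contribute 9, GC pairs contribute 11.
Tm = 2(9) + 4(11) = 18 + 44 = 62°C

62°C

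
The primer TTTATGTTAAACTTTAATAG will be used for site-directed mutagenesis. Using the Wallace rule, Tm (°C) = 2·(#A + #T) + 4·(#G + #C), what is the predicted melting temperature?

Base counts: G=2, T=10, C=1, A=7
So N_AT = 17 and N_GC = 3.
Tm = 4·3 + 2·17 = 12 + 34 = 46°C

46°C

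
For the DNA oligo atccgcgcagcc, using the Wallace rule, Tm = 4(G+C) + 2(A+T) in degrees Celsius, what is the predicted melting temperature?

42°C

Base counts: T=1, A=2, G=3, C=6
So N_AT = 3 and N_GC = 9.
Tm = 2(3) + 4(9) = 6 + 36 = 42°C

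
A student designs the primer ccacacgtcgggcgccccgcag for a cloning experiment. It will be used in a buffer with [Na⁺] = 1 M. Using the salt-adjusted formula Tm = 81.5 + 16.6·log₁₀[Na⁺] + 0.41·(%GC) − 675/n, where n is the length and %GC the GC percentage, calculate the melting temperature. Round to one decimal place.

84.4°C

Length n = 22. Base counts: C=11, T=1, A=3, G=7
G+C = 18, so %GC = 18/22 × 100 = 81.818%
Salt term: 16.6 × (0) = 0
GC term: 0.41 × 81.818 = 33.545; length term: −675/22 = −30.682
Tm = 81.5 + (0) + 33.545 − 30.682 = 84.363 → 84.4°C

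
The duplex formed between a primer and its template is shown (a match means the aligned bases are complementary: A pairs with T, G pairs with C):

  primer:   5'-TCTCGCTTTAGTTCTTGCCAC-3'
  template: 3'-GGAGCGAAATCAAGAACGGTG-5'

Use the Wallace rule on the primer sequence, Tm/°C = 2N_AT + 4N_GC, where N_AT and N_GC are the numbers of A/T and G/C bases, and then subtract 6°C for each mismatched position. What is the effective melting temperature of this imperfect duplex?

56°C

Primer base counts: A=2, T=9, G=3, C=7 → A+T=11, G+C=10
Perfect-match Tm = 2(11) + 4(10) = 22 + 40 = 62°C
Mismatches (positions where the bases are not complementary): 1 (at position 1)
Effective Tm = 62 − 1×6 = 62 − 6 = 56°C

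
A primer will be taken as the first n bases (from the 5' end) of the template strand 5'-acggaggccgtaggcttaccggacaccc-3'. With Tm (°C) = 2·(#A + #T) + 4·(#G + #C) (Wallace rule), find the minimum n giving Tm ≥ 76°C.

n = 23

First 22 bases: ACGGAGGCCGTAGGCTTACCGG → Tm = 74°C (< 76°C)
First 23 bases: ACGGAGGCCGTAGGCTTACCGGA → Tm = 76°C (≥ 76°C)
Each additional base adds 2°C (A/T) or 4°C (G/C), so Tm is non-decreasing in n; n = 23 is the first length to reach 76°C.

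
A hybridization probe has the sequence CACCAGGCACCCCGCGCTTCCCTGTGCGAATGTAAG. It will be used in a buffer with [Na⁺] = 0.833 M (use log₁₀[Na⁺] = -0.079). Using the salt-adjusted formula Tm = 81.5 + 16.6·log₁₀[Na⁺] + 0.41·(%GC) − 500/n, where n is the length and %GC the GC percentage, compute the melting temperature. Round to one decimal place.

92.5°C

Length n = 36. Counting bases: A=7, C=14, T=6, G=9
G+C = 23, so %GC = 23/36 × 100 = 63.889%
Salt term: 16.6 × (-0.079) = -1.311
GC term: 0.41 × 63.889 = 26.194; length term: −500/36 = −13.889
Tm = 81.5 + (-1.311) + 26.194 − 13.889 = 92.494 → 92.5°C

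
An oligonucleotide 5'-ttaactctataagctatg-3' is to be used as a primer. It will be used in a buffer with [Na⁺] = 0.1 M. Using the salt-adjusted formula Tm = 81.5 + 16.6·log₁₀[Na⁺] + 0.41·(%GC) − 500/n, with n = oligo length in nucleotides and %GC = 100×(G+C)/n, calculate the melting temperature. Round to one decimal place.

48.5°C

Length n = 18. Scanning the sequence gives G=2, A=6, C=3, T=7.
G+C = 5, so %GC = 5/18 × 100 = 27.778%
Salt term: 16.6 × (-1) = -16.6
GC term: 0.41 × 27.778 = 11.389; length term: −500/18 = −27.778
Tm = 81.5 + (-16.6) + 11.389 − 27.778 = 48.511 → 48.5°C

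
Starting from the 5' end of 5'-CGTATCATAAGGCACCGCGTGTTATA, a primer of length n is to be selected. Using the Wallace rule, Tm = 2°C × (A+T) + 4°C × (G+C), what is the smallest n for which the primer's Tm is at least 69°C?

n = 23

First 22 bases: CGTATCATAAGGCACCGCGTGT → Tm = 68°C (< 69°C)
First 23 bases: CGTATCATAAGGCACCGCGTGTT → Tm = 70°C (≥ 69°C)
Each additional base adds 2°C (A/T) or 4°C (G/C), so Tm is non-decreasing in n; n = 23 is the first length to reach 69°C.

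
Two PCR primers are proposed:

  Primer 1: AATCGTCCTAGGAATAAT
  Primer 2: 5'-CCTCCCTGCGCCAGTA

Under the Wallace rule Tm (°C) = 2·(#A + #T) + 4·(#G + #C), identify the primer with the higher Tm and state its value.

Primer 2, 54°C

Primer 1: A+T=12, G+C=6 → Tm = 2(12)+4(6) = 48°C
Primer 2: A+T=5, G+C=11 → Tm = 2(5)+4(11) = 54°C
48°C vs 54°C → primer 2 is higher.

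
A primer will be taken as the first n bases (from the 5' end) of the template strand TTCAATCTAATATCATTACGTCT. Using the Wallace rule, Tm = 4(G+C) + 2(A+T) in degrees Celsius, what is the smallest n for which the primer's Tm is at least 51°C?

n = 21

First 20 bases: TTCAATCTAATATCATTACG → Tm = 50°C (< 51°C)
First 21 bases: TTCAATCTAATATCATTACGT → Tm = 52°C (≥ 51°C)
Each additional base adds 2°C (A/T) or 4°C (G/C), so Tm is non-decreasing in n; n = 21 is the first length to reach 51°C.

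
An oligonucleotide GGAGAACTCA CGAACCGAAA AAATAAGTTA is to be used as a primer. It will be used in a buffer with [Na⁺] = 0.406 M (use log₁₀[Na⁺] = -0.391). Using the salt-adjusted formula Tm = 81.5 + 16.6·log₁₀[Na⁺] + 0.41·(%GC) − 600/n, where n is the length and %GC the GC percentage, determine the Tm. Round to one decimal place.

Length n = 30. Counting bases: G=6, T=4, A=15, C=5
G+C = 11, so %GC = 11/30 × 100 = 36.667%
Salt term: 16.6 × (-0.391) = -6.491
GC term: 0.41 × 36.667 = 15.033; length term: −600/30 = −20
Tm = 81.5 + (-6.491) + 15.033 − 20 = 70.042 → 70.0°C

70.0°C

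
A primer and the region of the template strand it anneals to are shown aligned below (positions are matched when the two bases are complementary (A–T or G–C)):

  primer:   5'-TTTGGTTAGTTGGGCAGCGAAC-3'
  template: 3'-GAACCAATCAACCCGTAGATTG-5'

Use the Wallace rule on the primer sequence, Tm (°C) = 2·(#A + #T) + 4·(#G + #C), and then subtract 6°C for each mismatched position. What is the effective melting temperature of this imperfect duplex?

48°C

Primer base counts: A=4, T=7, G=8, C=3 → A+T=11, G+C=11
Perfect-match Tm = 2(11) + 4(11) = 22 + 44 = 66°C
Mismatches (positions where the bases are not complementary): 3 (at positions 1, 17, 19)
Effective Tm = 66 − 3×6 = 66 − 18 = 48°C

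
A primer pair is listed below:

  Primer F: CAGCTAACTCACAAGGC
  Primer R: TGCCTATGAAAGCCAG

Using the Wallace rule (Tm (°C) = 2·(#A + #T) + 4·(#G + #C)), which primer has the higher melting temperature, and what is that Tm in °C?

Primer F, 52°C

Primer F: A+T=8, G+C=9 → Tm = 2(8)+4(9) = 52°C
Primer R: A+T=8, G+C=8 → Tm = 2(8)+4(8) = 48°C
52°C vs 48°C → primer F is higher.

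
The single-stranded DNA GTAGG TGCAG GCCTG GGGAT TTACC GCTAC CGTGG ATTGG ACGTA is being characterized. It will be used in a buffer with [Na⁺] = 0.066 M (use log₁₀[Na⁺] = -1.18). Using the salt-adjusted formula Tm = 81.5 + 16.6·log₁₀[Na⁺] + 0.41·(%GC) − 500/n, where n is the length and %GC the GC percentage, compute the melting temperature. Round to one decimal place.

Length n = 45. Scanning the sequence gives C=9, T=11, A=8, G=17.
G+C = 26, so %GC = 26/45 × 100 = 57.778%
Salt term: 16.6 × (-1.18) = -19.588
GC term: 0.41 × 57.778 = 23.689; length term: −500/45 = −11.111
Tm = 81.5 + (-19.588) + 23.689 − 11.111 = 74.49 → 74.5°C

74.5°C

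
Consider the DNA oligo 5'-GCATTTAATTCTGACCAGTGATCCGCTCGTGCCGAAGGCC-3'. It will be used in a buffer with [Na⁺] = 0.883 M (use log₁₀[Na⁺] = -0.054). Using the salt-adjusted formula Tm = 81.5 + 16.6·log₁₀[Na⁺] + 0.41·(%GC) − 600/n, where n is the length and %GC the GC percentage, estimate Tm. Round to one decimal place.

Length n = 40. Scanning the sequence gives G=10, C=12, A=8, T=10.
G+C = 22, so %GC = 22/40 × 100 = 55%
Salt term: 16.6 × (-0.054) = -0.896
GC term: 0.41 × 55 = 22.55; length term: −600/40 = −15
Tm = 81.5 + (-0.896) + 22.55 − 15 = 88.154 → 88.2°C

88.2°C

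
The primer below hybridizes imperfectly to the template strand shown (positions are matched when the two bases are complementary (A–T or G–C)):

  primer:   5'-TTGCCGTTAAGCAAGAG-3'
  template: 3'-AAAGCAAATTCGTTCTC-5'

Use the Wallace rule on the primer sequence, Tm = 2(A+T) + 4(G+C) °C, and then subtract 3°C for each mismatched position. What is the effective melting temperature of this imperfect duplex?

41°C

Primer base counts: A=5, T=4, G=5, C=3 → A+T=9, G+C=8
Perfect-match Tm = 2(9) + 4(8) = 18 + 32 = 50°C
Mismatches (positions where the bases are not complementary): 3 (at positions 3, 5, 6)
Effective Tm = 50 − 3×3 = 50 − 9 = 41°C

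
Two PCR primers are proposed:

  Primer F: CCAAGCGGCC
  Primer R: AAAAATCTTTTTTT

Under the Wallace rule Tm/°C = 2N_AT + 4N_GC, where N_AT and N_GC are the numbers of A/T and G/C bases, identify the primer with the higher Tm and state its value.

Primer F: A+T=2, G+C=8 → Tm = 2(2)+4(8) = 36°C
Primer R: A+T=13, G+C=1 → Tm = 2(13)+4(1) = 30°C
36°C vs 30°C → primer F is higher.

Primer F, 36°C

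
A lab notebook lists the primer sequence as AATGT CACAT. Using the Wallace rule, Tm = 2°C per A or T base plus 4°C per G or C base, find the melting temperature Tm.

Counting bases: A=4, C=2, T=3, G=1
AT pairs contribute 7, GC pairs contribute 3.
Tm = 4·3 + 2·7 = 12 + 14 = 26°C

26°C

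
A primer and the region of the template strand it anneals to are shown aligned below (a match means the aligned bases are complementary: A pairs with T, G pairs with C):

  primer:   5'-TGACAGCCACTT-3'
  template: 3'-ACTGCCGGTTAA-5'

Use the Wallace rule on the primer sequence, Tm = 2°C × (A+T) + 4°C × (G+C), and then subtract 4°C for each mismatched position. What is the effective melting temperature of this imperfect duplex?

Primer base counts: A=3, T=3, G=2, C=4 → A+T=6, G+C=6
Perfect-match Tm = 2(6) + 4(6) = 12 + 24 = 36°C
Mismatches (positions where the bases are not complementary): 2 (at positions 5, 10)
Effective Tm = 36 − 2×4 = 36 − 8 = 28°C

28°C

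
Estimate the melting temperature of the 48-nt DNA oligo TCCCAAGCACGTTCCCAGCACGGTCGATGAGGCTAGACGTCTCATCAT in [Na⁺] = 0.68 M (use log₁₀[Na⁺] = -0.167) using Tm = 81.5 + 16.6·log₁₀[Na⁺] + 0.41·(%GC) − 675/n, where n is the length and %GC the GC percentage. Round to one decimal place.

87.7°C

Length n = 48. Base counts: C=16, A=11, T=10, G=11
G+C = 27, so %GC = 27/48 × 100 = 56.25%
Salt term: 16.6 × (-0.167) = -2.772
GC term: 0.41 × 56.25 = 23.062; length term: −675/48 = −14.062
Tm = 81.5 + (-2.772) + 23.062 − 14.062 = 87.728 → 87.7°C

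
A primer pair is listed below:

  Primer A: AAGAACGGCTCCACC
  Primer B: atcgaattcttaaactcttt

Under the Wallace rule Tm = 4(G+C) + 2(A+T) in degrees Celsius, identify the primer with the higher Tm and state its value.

Primer B, 50°C

Primer A: A+T=6, G+C=9 → Tm = 2(6)+4(9) = 48°C
Primer B: A+T=15, G+C=5 → Tm = 2(15)+4(5) = 50°C
48°C vs 50°C → primer B is higher.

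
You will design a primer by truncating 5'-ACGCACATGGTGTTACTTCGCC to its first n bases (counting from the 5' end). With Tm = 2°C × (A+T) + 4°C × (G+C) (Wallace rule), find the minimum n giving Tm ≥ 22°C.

n = 7

First 6 bases: ACGCAC → Tm = 20°C (< 22°C)
First 7 bases: ACGCACA → Tm = 22°C (≥ 22°C)
Each additional base adds 2°C (A/T) or 4°C (G/C), so Tm is non-decreasing in n; n = 7 is the first length to reach 22°C.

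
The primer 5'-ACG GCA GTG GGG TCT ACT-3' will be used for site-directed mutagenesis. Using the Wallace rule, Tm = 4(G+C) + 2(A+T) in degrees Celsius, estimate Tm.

58°C

Base counts: T=4, C=4, G=7, A=3
AT pairs contribute 7, GC pairs contribute 11.
Tm = 2×7 + 4×11 = 58°C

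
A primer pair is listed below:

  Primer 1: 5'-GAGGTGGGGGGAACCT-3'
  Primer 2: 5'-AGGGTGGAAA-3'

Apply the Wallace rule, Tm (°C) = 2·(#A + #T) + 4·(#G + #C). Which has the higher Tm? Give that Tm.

Primer 1, 54°C

Primer 1: A+T=5, G+C=11 → Tm = 2(5)+4(11) = 54°C
Primer 2: A+T=5, G+C=5 → Tm = 2(5)+4(5) = 30°C
54°C vs 30°C → primer 1 is higher.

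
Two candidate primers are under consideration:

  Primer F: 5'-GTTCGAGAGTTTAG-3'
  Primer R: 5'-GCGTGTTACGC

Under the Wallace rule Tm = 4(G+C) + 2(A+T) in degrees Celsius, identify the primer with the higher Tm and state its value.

Primer F: A+T=8, G+C=6 → Tm = 2(8)+4(6) = 40°C
Primer R: A+T=4, G+C=7 → Tm = 2(4)+4(7) = 36°C
40°C vs 36°C → primer F is higher.

Primer F, 40°C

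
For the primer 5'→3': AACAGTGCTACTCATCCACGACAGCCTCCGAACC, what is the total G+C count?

G=5, A=10, T=5, C=14
G+C = 5 + 14 = 19

19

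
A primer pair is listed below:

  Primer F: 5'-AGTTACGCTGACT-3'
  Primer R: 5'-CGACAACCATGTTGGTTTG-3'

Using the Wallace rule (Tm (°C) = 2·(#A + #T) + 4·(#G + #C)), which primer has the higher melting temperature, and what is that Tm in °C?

Primer F: A+T=7, G+C=6 → Tm = 2(7)+4(6) = 38°C
Primer R: A+T=10, G+C=9 → Tm = 2(10)+4(9) = 56°C
38°C vs 56°C → primer R is higher.

Primer R, 56°C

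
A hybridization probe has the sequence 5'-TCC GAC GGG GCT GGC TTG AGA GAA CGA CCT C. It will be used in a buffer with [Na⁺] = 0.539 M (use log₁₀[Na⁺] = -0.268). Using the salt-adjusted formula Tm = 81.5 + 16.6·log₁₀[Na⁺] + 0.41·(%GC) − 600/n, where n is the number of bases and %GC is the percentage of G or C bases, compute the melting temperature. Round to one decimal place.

84.1°C

Length n = 31. A=6, T=5, C=9, G=11
G+C = 20, so %GC = 20/31 × 100 = 64.516%
Salt term: 16.6 × (-0.268) = -4.449
GC term: 0.41 × 64.516 = 26.452; length term: −600/31 = −19.355
Tm = 81.5 + (-4.449) + 26.452 − 19.355 = 84.148 → 84.1°C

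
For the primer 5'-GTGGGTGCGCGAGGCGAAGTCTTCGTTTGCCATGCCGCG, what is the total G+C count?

26

Scanning the sequence gives C=10, G=16, A=4, T=9.
Total G or C: 16 + 10 = 26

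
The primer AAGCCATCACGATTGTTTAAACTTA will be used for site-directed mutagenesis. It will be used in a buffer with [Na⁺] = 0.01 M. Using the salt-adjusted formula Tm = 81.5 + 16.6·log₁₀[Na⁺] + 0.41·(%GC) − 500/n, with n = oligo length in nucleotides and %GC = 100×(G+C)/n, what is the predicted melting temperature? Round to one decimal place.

41.4°C

Length n = 25. T=8, G=3, C=5, A=9
G+C = 8, so %GC = 8/25 × 100 = 32%
Salt term: 16.6 × (-2) = -33.2
GC term: 0.41 × 32 = 13.12; length term: −500/25 = −20
Tm = 81.5 + (-33.2) + 13.12 − 20 = 41.42 → 41.4°C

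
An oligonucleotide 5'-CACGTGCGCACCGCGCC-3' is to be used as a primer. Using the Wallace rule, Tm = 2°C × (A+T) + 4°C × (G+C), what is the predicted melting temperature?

Base counts: C=9, G=5, A=2, T=1
AT pairs contribute 3, GC pairs contribute 14.
Tm = 2×3 + 4×14 = 62°C

62°C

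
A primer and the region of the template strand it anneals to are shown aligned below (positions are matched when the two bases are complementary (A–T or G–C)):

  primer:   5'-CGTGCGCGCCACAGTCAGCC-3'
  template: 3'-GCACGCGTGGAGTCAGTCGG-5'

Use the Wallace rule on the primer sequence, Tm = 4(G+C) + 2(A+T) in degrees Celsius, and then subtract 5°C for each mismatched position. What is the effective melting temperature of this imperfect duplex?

60°C

Primer base counts: A=3, T=2, G=6, C=9 → A+T=5, G+C=15
Perfect-match Tm = 2(5) + 4(15) = 10 + 60 = 70°C
Mismatches (positions where the bases are not complementary): 2 (at positions 8, 11)
Effective Tm = 70 − 2×5 = 70 − 10 = 60°C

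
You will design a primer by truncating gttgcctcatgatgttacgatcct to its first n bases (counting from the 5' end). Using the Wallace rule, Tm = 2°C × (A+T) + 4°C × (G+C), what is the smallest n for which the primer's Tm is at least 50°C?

n = 18

First 17 bases: GTTGCCTCATGATGTTA → Tm = 48°C (< 50°C)
First 18 bases: GTTGCCTCATGATGTTAC → Tm = 52°C (≥ 50°C)
Each additional base adds 2°C (A/T) or 4°C (G/C), so Tm is non-decreasing in n; n = 18 is the first length to reach 50°C.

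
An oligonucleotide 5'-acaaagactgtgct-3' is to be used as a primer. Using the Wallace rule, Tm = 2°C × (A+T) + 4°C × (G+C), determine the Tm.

C=3, T=3, G=3, A=5
So N_AT = 8 and N_GC = 6.
Tm = 2×8 + 4×6 = 40°C

40°C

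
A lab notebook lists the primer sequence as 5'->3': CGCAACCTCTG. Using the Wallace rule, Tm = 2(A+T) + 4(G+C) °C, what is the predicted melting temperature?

36°C

G=2, C=5, T=2, A=2
AT pairs contribute 4, GC pairs contribute 7.
Tm = 4·7 + 2·4 = 28 + 8 = 36°C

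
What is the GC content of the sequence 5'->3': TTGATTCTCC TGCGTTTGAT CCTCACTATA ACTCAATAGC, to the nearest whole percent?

40%

C=11, G=5, A=9, T=15
G+C = 5 + 11 = 16 out of 40 bases
%GC = 16/40 × 100 = 40% ≈ 40%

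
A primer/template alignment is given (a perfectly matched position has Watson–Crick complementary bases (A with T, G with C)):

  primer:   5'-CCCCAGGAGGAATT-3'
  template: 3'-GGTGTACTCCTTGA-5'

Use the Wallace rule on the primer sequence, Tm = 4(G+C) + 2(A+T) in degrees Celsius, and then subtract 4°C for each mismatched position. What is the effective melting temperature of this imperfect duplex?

32°C

Primer base counts: A=4, T=2, G=4, C=4 → A+T=6, G+C=8
Perfect-match Tm = 2(6) + 4(8) = 12 + 32 = 44°C
Mismatches (positions where the bases are not complementary): 3 (at positions 3, 6, 13)
Effective Tm = 44 − 3×4 = 44 − 12 = 32°C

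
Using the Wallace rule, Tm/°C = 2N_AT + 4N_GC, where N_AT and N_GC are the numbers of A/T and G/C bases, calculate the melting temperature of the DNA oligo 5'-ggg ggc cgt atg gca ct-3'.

Base counts: G=8, A=2, T=3, C=4
So N_AT = 5 and N_GC = 12.
Tm = 4·12 + 2·5 = 48 + 10 = 58°C

58°C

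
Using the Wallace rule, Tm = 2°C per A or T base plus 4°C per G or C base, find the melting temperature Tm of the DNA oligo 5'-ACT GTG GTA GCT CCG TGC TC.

Base counts: G=6, C=6, A=2, T=6
So N_AT = 8 and N_GC = 12.
Tm = 2×8 + 4×12 = 64°C

64°C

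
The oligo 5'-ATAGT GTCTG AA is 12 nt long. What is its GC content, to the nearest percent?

Scanning the sequence gives T=4, C=1, G=3, A=4.
G+C = 3 + 1 = 4 out of 12 bases
%GC = 4/12 × 100 = 33.33% ≈ 33%

33%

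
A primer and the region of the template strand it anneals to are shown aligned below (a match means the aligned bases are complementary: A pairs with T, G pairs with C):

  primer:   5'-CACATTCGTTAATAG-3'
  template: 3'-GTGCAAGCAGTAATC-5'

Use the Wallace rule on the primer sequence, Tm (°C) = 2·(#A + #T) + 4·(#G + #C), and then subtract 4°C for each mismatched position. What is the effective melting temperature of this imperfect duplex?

Primer base counts: A=5, T=5, G=2, C=3 → A+T=10, G+C=5
Perfect-match Tm = 2(10) + 4(5) = 20 + 20 = 40°C
Mismatches (positions where the bases are not complementary): 3 (at positions 4, 10, 12)
Effective Tm = 40 − 3×4 = 40 − 12 = 28°C

28°C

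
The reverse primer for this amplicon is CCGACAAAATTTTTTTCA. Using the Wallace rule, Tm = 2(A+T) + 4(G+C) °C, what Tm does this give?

46°C

Counting bases: A=6, C=4, G=1, T=7
So N_AT = 13 and N_GC = 5.
Tm = 2(13) + 4(5) = 26 + 20 = 46°C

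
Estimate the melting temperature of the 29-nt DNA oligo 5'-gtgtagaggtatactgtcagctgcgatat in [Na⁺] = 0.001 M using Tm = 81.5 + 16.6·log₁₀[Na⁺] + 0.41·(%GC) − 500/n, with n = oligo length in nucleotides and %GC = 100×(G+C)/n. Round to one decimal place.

32.8°C

Length n = 29. Scanning the sequence gives A=7, C=4, G=9, T=9.
G+C = 13, so %GC = 13/29 × 100 = 44.828%
Salt term: 16.6 × (-3) = -49.8
GC term: 0.41 × 44.828 = 18.379; length term: −500/29 = −17.241
Tm = 81.5 + (-49.8) + 18.379 − 17.241 = 32.838 → 32.8°C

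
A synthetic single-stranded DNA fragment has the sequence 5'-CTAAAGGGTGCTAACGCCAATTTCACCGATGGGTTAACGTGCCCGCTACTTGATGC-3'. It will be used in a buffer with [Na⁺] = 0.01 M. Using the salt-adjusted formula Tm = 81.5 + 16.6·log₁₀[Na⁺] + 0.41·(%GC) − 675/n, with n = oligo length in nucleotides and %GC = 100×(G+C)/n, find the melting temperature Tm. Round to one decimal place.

Length n = 56. T=14, A=13, C=15, G=14
G+C = 29, so %GC = 29/56 × 100 = 51.786%
Salt term: 16.6 × (-2) = -33.2
GC term: 0.41 × 51.786 = 21.232; length term: −675/56 = −12.054
Tm = 81.5 + (-33.2) + 21.232 − 12.054 = 57.478 → 57.5°C

57.5°C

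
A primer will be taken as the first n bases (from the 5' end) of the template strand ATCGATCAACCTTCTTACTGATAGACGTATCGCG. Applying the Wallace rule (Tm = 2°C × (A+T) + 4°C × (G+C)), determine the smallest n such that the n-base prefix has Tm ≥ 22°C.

n = 8

First 7 bases: ATCGATC → Tm = 20°C (< 22°C)
First 8 bases: ATCGATCA → Tm = 22°C (≥ 22°C)
Since every base adds ≥2°C, Tm only increases with n, so the threshold is first crossed at n = 8.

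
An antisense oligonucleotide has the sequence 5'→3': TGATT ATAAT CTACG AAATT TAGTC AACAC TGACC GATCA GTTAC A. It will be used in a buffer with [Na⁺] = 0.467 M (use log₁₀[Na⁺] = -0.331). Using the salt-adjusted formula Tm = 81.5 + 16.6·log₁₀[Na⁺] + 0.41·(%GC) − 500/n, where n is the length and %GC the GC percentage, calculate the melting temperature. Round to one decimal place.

78.5°C

Length n = 46. G=6, A=17, T=14, C=9
G+C = 15, so %GC = 15/46 × 100 = 32.609%
Salt term: 16.6 × (-0.331) = -5.495
GC term: 0.41 × 32.609 = 13.37; length term: −500/46 = −10.87
Tm = 81.5 + (-5.495) + 13.37 − 10.87 = 78.505 → 78.5°C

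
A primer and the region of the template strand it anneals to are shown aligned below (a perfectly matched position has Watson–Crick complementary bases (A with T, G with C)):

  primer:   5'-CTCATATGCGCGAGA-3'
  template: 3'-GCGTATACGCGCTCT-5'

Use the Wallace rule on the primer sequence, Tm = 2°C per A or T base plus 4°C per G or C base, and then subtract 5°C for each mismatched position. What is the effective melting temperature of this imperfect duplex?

Primer base counts: A=4, T=3, G=4, C=4 → A+T=7, G+C=8
Perfect-match Tm = 2(7) + 4(8) = 14 + 32 = 46°C
Mismatches (positions where the bases are not complementary): 1 (at position 2)
Effective Tm = 46 − 1×5 = 46 − 5 = 41°C

41°C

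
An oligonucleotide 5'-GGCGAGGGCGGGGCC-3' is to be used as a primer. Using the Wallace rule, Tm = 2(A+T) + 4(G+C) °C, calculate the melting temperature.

Scanning the sequence gives T=0, G=10, A=1, C=4.
So N_AT = 1 and N_GC = 14.
Tm = 4·14 + 2·1 = 56 + 2 = 58°C

58°C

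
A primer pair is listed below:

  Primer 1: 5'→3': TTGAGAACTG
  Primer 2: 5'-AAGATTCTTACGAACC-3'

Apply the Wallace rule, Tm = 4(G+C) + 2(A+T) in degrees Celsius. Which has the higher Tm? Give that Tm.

Primer 1: A+T=6, G+C=4 → Tm = 2(6)+4(4) = 28°C
Primer 2: A+T=10, G+C=6 → Tm = 2(10)+4(6) = 44°C
28°C vs 44°C → primer 2 is higher.

Primer 2, 44°C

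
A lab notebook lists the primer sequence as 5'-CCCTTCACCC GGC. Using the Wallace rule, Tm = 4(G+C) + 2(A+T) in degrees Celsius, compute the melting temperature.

46°C

Counting bases: T=2, A=1, G=2, C=8
So N_AT = 3 and N_GC = 10.
Tm = 2×3 + 4×10 = 46°C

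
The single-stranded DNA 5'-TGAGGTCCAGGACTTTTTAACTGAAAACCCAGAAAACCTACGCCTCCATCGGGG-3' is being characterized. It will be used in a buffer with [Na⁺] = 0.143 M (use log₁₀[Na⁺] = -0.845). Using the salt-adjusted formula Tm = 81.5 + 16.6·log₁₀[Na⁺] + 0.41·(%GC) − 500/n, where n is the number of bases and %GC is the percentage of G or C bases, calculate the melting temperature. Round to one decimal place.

78.7°C

Length n = 54. Base counts: G=12, T=11, C=15, A=16
G+C = 27, so %GC = 27/54 × 100 = 50%
Salt term: 16.6 × (-0.845) = -14.027
GC term: 0.41 × 50 = 20.5; length term: −500/54 = −9.259
Tm = 81.5 + (-14.027) + 20.5 − 9.259 = 78.714 → 78.7°C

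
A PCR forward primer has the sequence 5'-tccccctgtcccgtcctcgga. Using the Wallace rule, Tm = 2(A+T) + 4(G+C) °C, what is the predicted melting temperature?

Base counts: T=5, A=1, G=4, C=11
A+T = 6, G+C = 15
Tm = 2×6 + 4×15 = 72°C

72°C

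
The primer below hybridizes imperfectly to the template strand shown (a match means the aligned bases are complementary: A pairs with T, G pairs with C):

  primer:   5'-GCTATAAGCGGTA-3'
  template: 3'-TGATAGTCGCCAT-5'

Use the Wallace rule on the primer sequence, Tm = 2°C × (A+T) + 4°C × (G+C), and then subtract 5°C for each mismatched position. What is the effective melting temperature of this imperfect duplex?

Primer base counts: A=4, T=3, G=4, C=2 → A+T=7, G+C=6
Perfect-match Tm = 2(7) + 4(6) = 14 + 24 = 38°C
Mismatches (positions where the bases are not complementary): 2 (at positions 1, 6)
Effective Tm = 38 − 2×5 = 38 − 10 = 28°C

28°C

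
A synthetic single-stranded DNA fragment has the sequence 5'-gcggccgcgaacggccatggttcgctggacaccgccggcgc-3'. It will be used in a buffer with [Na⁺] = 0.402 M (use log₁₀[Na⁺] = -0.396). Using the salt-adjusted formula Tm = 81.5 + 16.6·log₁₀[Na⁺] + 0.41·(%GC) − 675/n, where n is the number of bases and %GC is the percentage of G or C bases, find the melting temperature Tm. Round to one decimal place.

Length n = 41. G=16, C=16, A=5, T=4
G+C = 32, so %GC = 32/41 × 100 = 78.049%
Salt term: 16.6 × (-0.396) = -6.574
GC term: 0.41 × 78.049 = 32; length term: −675/41 = −16.463
Tm = 81.5 + (-6.574) + 32 − 16.463 = 90.463 → 90.5°C

90.5°C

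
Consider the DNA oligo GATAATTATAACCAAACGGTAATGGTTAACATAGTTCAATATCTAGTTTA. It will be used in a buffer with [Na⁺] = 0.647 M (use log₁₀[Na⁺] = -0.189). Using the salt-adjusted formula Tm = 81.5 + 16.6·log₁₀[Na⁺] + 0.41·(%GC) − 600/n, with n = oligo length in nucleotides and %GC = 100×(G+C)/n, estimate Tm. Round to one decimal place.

Length n = 50. Scanning the sequence gives A=20, G=7, C=6, T=17.
G+C = 13, so %GC = 13/50 × 100 = 26%
Salt term: 16.6 × (-0.189) = -3.137
GC term: 0.41 × 26 = 10.66; length term: −600/50 = −12
Tm = 81.5 + (-3.137) + 10.66 − 12 = 77.023 → 77.0°C

77.0°C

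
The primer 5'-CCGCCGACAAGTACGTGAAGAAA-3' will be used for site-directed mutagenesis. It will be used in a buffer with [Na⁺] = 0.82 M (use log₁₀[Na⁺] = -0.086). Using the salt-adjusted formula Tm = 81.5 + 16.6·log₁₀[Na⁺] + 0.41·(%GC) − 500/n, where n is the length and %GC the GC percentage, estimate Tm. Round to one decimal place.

79.7°C

Length n = 23. Counting bases: C=6, A=9, T=2, G=6
G+C = 12, so %GC = 12/23 × 100 = 52.174%
Salt term: 16.6 × (-0.086) = -1.428
GC term: 0.41 × 52.174 = 21.391; length term: −500/23 = −21.739
Tm = 81.5 + (-1.428) + 21.391 − 21.739 = 79.724 → 79.7°C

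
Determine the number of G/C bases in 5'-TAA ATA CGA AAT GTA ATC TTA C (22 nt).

5

A=10, G=2, T=7, C=3
G+C = 2 + 3 = 5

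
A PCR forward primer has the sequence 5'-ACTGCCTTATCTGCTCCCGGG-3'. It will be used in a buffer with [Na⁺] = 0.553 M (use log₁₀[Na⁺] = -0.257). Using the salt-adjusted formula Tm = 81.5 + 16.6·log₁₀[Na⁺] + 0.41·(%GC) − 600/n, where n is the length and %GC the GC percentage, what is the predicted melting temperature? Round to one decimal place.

74.0°C

Length n = 21. Scanning the sequence gives G=5, C=8, A=2, T=6.
G+C = 13, so %GC = 13/21 × 100 = 61.905%
Salt term: 16.6 × (-0.257) = -4.266
GC term: 0.41 × 61.905 = 25.381; length term: −600/21 = −28.571
Tm = 81.5 + (-4.266) + 25.381 − 28.571 = 74.044 → 74.0°C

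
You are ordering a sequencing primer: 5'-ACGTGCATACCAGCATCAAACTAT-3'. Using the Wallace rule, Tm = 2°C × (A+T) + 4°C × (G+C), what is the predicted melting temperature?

Scanning the sequence gives T=5, C=7, A=9, G=3.
So N_AT = 14 and N_GC = 10.
Tm = 4·10 + 2·14 = 40 + 28 = 68°C

68°C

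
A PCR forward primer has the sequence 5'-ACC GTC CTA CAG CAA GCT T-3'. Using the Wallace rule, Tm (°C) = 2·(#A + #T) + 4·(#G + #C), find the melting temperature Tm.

58°C

Base counts: C=7, G=3, A=5, T=4
So N_AT = 9 and N_GC = 10.
Tm = 4·10 + 2·9 = 40 + 18 = 58°C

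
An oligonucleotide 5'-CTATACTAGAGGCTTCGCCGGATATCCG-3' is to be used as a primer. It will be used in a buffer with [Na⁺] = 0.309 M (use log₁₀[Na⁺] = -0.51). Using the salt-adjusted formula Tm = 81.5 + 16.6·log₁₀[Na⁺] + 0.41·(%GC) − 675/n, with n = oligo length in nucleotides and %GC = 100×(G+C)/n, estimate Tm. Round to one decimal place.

70.9°C

Length n = 28. Counting bases: C=8, T=7, A=6, G=7
G+C = 15, so %GC = 15/28 × 100 = 53.571%
Salt term: 16.6 × (-0.51) = -8.466
GC term: 0.41 × 53.571 = 21.964; length term: −675/28 = −24.107
Tm = 81.5 + (-8.466) + 21.964 − 24.107 = 70.891 → 70.9°C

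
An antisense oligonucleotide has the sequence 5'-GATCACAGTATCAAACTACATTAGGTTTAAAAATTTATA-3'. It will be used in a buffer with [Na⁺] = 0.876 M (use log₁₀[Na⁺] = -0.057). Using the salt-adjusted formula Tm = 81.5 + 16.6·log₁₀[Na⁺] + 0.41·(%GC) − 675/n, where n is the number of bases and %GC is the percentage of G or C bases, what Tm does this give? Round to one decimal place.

Length n = 39. Scanning the sequence gives G=4, C=5, A=17, T=13.
G+C = 9, so %GC = 9/39 × 100 = 23.077%
Salt term: 16.6 × (-0.057) = -0.946
GC term: 0.41 × 23.077 = 9.462; length term: −675/39 = −17.308
Tm = 81.5 + (-0.946) + 9.462 − 17.308 = 72.708 → 72.7°C

72.7°C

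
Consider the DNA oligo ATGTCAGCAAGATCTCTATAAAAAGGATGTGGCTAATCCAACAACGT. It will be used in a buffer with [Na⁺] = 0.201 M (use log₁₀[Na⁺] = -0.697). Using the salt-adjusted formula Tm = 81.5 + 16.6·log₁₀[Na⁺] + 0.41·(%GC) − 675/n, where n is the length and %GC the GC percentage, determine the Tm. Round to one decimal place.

Length n = 47. Counting bases: C=9, T=11, A=18, G=9
G+C = 18, so %GC = 18/47 × 100 = 38.298%
Salt term: 16.6 × (-0.697) = -11.57
GC term: 0.41 × 38.298 = 15.702; length term: −675/47 = −14.362
Tm = 81.5 + (-11.57) + 15.702 − 14.362 = 71.27 → 71.3°C

71.3°C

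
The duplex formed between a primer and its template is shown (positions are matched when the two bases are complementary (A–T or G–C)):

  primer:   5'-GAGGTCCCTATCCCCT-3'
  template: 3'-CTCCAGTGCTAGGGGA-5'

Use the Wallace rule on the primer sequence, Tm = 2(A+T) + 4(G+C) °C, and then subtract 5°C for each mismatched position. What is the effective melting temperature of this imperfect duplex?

42°C

Primer base counts: A=2, T=4, G=3, C=7 → A+T=6, G+C=10
Perfect-match Tm = 2(6) + 4(10) = 12 + 40 = 52°C
Mismatches (positions where the bases are not complementary): 2 (at positions 7, 9)
Effective Tm = 52 − 2×5 = 52 − 10 = 42°C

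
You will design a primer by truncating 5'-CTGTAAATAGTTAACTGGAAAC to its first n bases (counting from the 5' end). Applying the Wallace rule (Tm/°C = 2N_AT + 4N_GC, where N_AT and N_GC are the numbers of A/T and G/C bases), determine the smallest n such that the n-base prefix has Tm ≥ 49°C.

First 18 bases: CTGTAAATAGTTAACTGG → Tm = 48°C (< 49°C)
First 19 bases: CTGTAAATAGTTAACTGGA → Tm = 50°C (≥ 49°C)
Each additional base adds 2°C (A/T) or 4°C (G/C), so Tm is non-decreasing in n; n = 19 is the first length to reach 49°C.

n = 19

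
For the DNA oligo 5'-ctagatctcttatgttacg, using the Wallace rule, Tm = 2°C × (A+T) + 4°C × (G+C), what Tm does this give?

52°C

Counting bases: G=3, A=4, C=4, T=8
So N_AT = 12 and N_GC = 7.
Tm = 4·7 + 2·12 = 28 + 24 = 52°C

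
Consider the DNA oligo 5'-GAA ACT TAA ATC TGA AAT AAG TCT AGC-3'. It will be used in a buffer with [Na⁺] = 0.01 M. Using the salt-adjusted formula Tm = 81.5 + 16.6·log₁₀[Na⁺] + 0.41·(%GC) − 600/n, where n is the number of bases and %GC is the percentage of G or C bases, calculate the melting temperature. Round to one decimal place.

38.2°C

Length n = 27. Counting bases: G=4, A=12, T=7, C=4
G+C = 8, so %GC = 8/27 × 100 = 29.63%
Salt term: 16.6 × (-2) = -33.2
GC term: 0.41 × 29.63 = 12.148; length term: −600/27 = −22.222
Tm = 81.5 + (-33.2) + 12.148 − 22.222 = 38.226 → 38.2°C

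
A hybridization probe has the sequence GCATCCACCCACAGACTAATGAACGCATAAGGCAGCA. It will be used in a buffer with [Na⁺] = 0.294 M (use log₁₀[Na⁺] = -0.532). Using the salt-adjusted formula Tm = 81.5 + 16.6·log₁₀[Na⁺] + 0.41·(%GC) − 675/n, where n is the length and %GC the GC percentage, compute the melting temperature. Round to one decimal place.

Length n = 37. Base counts: A=14, G=7, T=4, C=12
G+C = 19, so %GC = 19/37 × 100 = 51.351%
Salt term: 16.6 × (-0.532) = -8.831
GC term: 0.41 × 51.351 = 21.054; length term: −675/37 = −18.243
Tm = 81.5 + (-8.831) + 21.054 − 18.243 = 75.48 → 75.5°C

75.5°C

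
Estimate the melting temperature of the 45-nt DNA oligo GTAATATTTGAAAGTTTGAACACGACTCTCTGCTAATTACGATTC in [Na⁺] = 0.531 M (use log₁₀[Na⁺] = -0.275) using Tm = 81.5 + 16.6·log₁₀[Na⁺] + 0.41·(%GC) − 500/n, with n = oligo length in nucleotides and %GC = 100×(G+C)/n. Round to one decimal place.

Length n = 45. A=14, G=7, C=8, T=16
G+C = 15, so %GC = 15/45 × 100 = 33.333%
Salt term: 16.6 × (-0.275) = -4.565
GC term: 0.41 × 33.333 = 13.667; length term: −500/45 = −11.111
Tm = 81.5 + (-4.565) + 13.667 − 11.111 = 79.491 → 79.5°C

79.5°C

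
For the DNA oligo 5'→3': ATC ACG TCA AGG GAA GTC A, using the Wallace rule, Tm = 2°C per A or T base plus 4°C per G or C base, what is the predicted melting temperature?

G=5, T=3, A=7, C=4
A+T = 10, G+C = 9
Tm = 2(10) + 4(9) = 20 + 36 = 56°C

56°C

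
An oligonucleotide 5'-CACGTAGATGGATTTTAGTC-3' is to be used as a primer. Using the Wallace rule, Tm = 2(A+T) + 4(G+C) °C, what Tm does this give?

Base counts: C=3, A=5, T=7, G=5
A+T = 12, G+C = 8
Tm = 2(12) + 4(8) = 24 + 32 = 56°C

56°C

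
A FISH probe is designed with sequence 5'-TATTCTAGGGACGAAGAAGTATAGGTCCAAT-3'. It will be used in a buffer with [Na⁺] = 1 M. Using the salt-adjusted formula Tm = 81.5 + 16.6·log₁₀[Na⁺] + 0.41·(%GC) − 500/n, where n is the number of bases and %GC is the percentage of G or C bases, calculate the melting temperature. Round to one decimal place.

81.2°C

Length n = 31. Counting bases: G=8, T=8, A=11, C=4
G+C = 12, so %GC = 12/31 × 100 = 38.71%
Salt term: 16.6 × (0) = 0
GC term: 0.41 × 38.71 = 15.871; length term: −500/31 = −16.129
Tm = 81.5 + (0) + 15.871 − 16.129 = 81.242 → 81.2°C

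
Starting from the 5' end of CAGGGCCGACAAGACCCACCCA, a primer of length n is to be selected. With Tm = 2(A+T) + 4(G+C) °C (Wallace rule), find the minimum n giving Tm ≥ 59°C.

First 17 bases: CAGGGCCGACAAGACCC → Tm = 58°C (< 59°C)
First 18 bases: CAGGGCCGACAAGACCCA → Tm = 60°C (≥ 59°C)
Each additional base adds 2°C (A/T) or 4°C (G/C), so Tm is non-decreasing in n; n = 18 is the first length to reach 59°C.

n = 18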